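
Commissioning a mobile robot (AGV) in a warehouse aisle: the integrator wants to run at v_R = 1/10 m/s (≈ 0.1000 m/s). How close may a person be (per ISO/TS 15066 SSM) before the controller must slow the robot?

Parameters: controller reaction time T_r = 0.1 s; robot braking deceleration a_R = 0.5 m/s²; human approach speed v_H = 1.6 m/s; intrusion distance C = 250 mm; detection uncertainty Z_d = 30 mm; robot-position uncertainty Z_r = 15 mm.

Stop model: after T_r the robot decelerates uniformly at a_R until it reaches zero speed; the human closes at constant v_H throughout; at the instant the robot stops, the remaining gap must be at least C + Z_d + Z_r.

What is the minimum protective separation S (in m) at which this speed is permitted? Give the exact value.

S_min = 159/200 m = 0.7950 m

T_s = v_R/a_R = (1/10)/(1/2) = 0.2000 s
robot covers v_R·T_r = 0.1000·0.1000 = 0.0100 m before braking
robot under decel: 0.1000²/(2·0.5000) = 0.0100 m
person approaches 1.6000·(0.1000+0.2000) = 0.4800 m
residual clearance needed = 0.2500+0.0300+0.0150 = 0.2950 m
S_min ≈ 0.0100+0.0100+0.4800+0.2950  ⇒  S_min = 159/200 m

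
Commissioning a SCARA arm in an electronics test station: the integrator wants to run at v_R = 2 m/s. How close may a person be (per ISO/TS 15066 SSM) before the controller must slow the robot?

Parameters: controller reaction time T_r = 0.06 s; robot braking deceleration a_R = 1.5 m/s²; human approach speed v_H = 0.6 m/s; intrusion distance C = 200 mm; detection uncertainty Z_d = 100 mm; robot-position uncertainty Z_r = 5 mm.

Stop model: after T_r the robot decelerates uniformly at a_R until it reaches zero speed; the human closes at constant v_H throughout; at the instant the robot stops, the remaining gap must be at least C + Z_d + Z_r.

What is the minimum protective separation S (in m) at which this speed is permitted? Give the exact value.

T_s = v_R/a_R = 2/(3/2) = 1.3333 s
reaction-phase robot travel = 2.0000·0.0600 = 0.1200 m
robot under decel: 2.0000²/(2·1.5000) = 1.3333 m
person approaches 0.6000·(0.0600+1.3333) = 0.8360 m
margins: 0.2000+0.1000+0.0050 = 0.3050 m
S_min ≈ 0.1200+1.3333+0.8360+0.3050  ⇒  S_min = 7783/3000 m

S_min = 7783/3000 m = 2.5943 m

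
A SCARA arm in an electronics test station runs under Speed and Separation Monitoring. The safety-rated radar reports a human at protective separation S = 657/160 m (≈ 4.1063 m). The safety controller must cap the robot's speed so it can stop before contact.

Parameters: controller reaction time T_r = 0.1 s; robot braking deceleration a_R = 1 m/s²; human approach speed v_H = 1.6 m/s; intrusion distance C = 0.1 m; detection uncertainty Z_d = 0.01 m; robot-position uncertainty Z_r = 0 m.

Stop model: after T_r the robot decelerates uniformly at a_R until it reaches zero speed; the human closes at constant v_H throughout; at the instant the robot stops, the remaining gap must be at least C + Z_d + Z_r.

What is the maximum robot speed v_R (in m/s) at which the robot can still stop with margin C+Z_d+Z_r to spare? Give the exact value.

at the boundary: (1/2)·v² + (17/10)·v + (-3069/800) = 0
  disc = (17/10)² − 4·(1/2)·(-3069/800) = 169/16 ; √disc = 13/4
  v_R = (−(17/10) + 13/4) / (2·(1/2)) = 31/20 m/s
check:
T_s = v_R/a_R = (31/20)/1 = 1.5500 s
robot in T_r: 1.5500·0.1000 = 0.1550 m
robot covers 1.5500·1.5500 − ½·1.0000·1.5500² = 1.2012 m while stopping
human closes 1.6000·1.6500 = 2.6400 m
C+Z_d+Z_r = 0.1000+0.0100+0.0000 = 0.1100 m
sum ≈ 0.1550+1.2012+2.6400+0.1100 ≈ 4.1063 m = S ✓

v_R_max = 31/20 m/s = 1.5500 m/s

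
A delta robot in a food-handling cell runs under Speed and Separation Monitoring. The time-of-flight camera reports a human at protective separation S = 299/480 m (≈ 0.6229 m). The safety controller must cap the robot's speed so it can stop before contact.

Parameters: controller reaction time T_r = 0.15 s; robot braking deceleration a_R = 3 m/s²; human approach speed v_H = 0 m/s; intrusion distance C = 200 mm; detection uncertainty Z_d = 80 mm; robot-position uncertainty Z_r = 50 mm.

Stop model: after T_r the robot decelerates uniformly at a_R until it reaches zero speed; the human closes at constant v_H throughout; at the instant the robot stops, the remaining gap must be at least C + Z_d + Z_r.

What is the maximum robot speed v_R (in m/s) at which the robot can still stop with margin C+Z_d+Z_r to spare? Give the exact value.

collect terms ⇒ (1/6)·v_R² + (3/20)·v_R + (-703/2400) = 0
  disc = (3/20)² − 4·(1/6)·(-703/2400) = 49/225 ; √disc = 7/15
  v_R = (−(3/20) + 7/15) / (2·(1/6)) = 19/20 m/s
check:
stop time T_s = (19/20)/3 = 0.3167 s
robot covers v_R·T_r = 0.9500·0.1500 = 0.1425 m before braking
robot under decel: 0.9500²/(2·3.0000) = 0.1504 m
person approaches 0.0000·(0.1500+0.3167) = 0.0000 m
residual clearance needed = 0.2000+0.0800+0.0500 = 0.3300 m
sum ≈ 0.1425+0.1504+0.0000+0.3300 ≈ 0.6229 m = S ✓

v_R_max = 19/20 m/s = 0.9500 m/s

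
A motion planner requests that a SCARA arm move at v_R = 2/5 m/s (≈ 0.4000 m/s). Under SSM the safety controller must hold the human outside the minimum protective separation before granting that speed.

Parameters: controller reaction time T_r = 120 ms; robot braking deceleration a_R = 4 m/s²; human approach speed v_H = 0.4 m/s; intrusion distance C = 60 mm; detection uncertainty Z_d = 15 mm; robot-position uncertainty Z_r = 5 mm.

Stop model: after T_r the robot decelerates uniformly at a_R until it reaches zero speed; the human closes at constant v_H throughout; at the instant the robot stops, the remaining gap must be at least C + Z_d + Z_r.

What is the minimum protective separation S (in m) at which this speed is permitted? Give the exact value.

S_min = 59/250 m = 0.2360 m

T_s = v_R/a_R = (2/5)/4 = 0.1000 s
reaction-phase robot travel = 0.4000·0.1200 = 0.0480 m
robot under decel: 0.4000²/(2·4.0000) = 0.0200 m
human over T_r+T_s: 0.4000·(0.1200+0.1000) = 0.0880 m
C+Z_d+Z_r = 0.0600+0.0150+0.0050 = 0.0800 m
S_min ≈ 0.0480+0.0200+0.0880+0.0800  ⇒  S_min = 59/250 m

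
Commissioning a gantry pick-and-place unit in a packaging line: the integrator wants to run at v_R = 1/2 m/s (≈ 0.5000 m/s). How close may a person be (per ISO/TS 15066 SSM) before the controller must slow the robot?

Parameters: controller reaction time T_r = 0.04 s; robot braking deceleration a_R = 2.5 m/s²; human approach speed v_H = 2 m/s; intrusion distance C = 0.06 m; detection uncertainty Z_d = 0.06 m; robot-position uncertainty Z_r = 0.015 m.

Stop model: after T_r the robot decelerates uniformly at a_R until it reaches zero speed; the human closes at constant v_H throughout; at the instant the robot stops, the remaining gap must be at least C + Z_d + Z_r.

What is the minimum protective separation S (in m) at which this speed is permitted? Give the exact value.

braking lasts T_s = (1/2)/(5/2) = 0.2000 s
reaction-phase robot travel = 0.5000·0.0400 = 0.0200 m
robot under decel: 0.5000²/(2·2.5000) = 0.0500 m
person approaches 2.0000·(0.0400+0.2000) = 0.4800 m
residual clearance needed = 0.0600+0.0600+0.0150 = 0.1350 m
S_min ≈ 0.0200+0.0500+0.4800+0.1350  ⇒  S_min = 137/200 m

S_min = 137/200 m = 0.6850 m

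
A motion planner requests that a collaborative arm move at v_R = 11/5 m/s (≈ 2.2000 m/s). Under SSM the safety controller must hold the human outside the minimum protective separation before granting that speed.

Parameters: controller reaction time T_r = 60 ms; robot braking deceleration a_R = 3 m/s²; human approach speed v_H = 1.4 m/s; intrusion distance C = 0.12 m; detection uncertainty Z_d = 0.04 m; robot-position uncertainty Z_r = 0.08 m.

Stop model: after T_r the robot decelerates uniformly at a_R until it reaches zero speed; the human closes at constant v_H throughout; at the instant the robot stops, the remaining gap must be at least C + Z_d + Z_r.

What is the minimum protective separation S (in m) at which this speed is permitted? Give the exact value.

stop time T_s = (11/5)/3 = 0.7333 s
robot in T_r: 2.2000·0.0600 = 0.1320 m
robot under decel: 2.2000²/(2·3.0000) = 0.8067 m
human closes 1.4000·0.7933 = 1.1107 m
residual clearance needed = 0.1200+0.0400+0.0800 = 0.2400 m
S_min ≈ 0.1320+0.8067+1.1107+0.2400  ⇒  S_min = 1717/750 m

S_min = 1717/750 m = 2.2893 m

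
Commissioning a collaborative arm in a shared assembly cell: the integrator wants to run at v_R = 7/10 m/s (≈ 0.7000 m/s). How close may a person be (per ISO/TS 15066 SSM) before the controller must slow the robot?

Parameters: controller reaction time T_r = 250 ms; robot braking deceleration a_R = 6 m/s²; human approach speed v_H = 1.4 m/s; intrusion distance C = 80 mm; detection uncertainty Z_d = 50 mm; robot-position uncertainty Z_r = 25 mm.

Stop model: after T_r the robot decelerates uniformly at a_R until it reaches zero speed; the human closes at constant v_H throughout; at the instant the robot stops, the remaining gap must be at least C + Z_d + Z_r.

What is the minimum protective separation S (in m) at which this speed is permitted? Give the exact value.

stop time T_s = (7/10)/6 = 0.1167 s
reaction-phase robot travel = 0.7000·0.2500 = 0.1750 m
robot covers 0.7000·0.1167 − ½·6.0000·0.1167² = 0.0408 m while stopping
human over T_r+T_s: 1.4000·(0.2500+0.1167) = 0.5133 m
residual clearance needed = 0.0800+0.0500+0.0250 = 0.1550 m
S_min ≈ 0.1750+0.0408+0.5133+0.1550  ⇒  S_min = 1061/1200 m

S_min = 1061/1200 m = 0.8842 m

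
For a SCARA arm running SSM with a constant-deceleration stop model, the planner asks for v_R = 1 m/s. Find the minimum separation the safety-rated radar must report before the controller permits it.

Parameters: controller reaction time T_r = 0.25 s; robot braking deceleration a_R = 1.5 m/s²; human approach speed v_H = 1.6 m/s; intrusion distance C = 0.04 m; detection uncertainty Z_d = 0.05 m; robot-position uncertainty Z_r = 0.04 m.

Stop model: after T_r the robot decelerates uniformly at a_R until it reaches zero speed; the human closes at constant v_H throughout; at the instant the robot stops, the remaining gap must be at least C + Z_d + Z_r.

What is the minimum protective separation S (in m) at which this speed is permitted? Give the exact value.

stop time T_s = 1/(3/2) = 0.6667 s
robot in T_r: 1.0000·0.2500 = 0.2500 m
robot under decel: 1.0000²/(2·1.5000) = 0.3333 m
human closes 1.6000·0.9167 = 1.4667 m
margins: 0.0400+0.0500+0.0400 = 0.1300 m
S_min ≈ 0.2500+0.3333+1.4667+0.1300  ⇒  S_min = 109/50 m

S_min = 109/50 m = 2.1800 m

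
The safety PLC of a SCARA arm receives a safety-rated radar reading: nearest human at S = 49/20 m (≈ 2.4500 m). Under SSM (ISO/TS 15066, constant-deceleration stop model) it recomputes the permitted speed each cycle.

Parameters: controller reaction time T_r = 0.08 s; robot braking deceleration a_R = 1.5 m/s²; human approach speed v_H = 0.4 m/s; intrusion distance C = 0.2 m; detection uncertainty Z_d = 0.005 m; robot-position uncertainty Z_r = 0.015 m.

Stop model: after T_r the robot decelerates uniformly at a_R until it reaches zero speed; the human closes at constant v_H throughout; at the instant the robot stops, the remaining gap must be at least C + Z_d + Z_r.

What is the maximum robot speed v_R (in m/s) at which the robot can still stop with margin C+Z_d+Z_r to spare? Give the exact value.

quadratic (1/3)·v² + (26/75)·v + (-1099/500) = 0
  disc = (26/75)² − 4·(1/3)·(-1099/500) = 17161/5625 ; √disc = 131/75
  v_R = (−(26/75) + 131/75) / (2·(1/3)) = 21/10 m/s
check:
T_s = v_R/a_R = (21/10)/(3/2) = 1.4000 s
robot in T_r: 2.1000·0.0800 = 0.1680 m
robot under decel: 2.1000²/(2·1.5000) = 1.4700 m
human closes 0.4000·1.4800 = 0.5920 m
margins: 0.2000+0.0050+0.0150 = 0.2200 m
sum ≈ 0.1680+1.4700+0.5920+0.2200 ≈ 2.4500 m = S ✓

v_R_max = 21/10 m/s = 2.1000 m/s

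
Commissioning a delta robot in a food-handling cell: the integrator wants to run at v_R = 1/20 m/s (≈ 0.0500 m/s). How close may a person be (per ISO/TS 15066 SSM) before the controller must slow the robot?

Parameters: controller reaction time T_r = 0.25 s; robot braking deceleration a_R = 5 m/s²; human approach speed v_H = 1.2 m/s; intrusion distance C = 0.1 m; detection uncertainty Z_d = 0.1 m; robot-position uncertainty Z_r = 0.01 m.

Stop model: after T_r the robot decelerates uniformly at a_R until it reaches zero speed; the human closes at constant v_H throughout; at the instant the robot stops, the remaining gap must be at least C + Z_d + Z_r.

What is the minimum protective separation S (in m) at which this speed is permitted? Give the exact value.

S_min = 2139/4000 m = 0.5347 m

T_s = v_R/a_R = (1/20)/5 = 0.0100 s
robot covers v_R·T_r = 0.0500·0.2500 = 0.0125 m before braking
robot under decel: 0.0500²/(2·5.0000) = 0.0003 m
person approaches 1.2000·(0.2500+0.0100) = 0.3120 m
residual clearance needed = 0.1000+0.1000+0.0100 = 0.2100 m
S_min ≈ 0.0125+0.0003+0.3120+0.2100  ⇒  S_min = 2139/4000 m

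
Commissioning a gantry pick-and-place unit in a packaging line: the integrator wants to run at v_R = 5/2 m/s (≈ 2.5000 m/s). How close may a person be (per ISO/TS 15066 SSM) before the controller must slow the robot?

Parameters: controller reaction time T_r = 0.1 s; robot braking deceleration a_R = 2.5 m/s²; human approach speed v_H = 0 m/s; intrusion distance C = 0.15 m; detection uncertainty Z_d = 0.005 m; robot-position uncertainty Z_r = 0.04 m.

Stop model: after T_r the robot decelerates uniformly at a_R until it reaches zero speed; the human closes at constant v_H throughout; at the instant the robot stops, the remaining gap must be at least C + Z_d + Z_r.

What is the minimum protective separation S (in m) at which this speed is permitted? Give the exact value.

braking lasts T_s = (5/2)/(5/2) = 1.0000 s
robot covers v_R·T_r = 2.5000·0.1000 = 0.2500 m before braking
braking distance = 2.5000²/(2·2.5000) = 1.2500 m
person approaches 0.0000·(0.1000+1.0000) = 0.0000 m
C+Z_d+Z_r = 0.1500+0.0050+0.0400 = 0.1950 m
S_min ≈ 0.2500+1.2500+0.0000+0.1950  ⇒  S_min = 339/200 m

S_min = 339/200 m = 1.6950 m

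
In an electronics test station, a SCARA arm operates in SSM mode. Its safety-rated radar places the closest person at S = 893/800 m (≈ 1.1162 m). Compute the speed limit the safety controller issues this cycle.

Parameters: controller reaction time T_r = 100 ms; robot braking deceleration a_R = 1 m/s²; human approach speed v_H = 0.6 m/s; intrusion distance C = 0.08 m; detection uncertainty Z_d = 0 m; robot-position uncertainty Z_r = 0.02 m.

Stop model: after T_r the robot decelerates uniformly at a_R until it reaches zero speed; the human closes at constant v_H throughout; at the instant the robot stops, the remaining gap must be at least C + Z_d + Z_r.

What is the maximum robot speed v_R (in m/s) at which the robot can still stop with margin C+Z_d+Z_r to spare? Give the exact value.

v_R_max = 17/20 m/s = 0.8500 m/s

collect terms ⇒ (1/2)·v_R² + (7/10)·v_R + (-153/160) = 0
  disc = (7/10)² − 4·(1/2)·(-153/160) = 961/400 ; √disc = 31/20
  v_R = (−(7/10) + 31/20) / (2·(1/2)) = 17/20 m/s
check:
T_s = v_R/a_R = (17/20)/1 = 0.8500 s
robot in T_r: 0.8500·0.1000 = 0.0850 m
robot under decel: 0.8500²/(2·1.0000) = 0.3613 m
human over T_r+T_s: 0.6000·(0.1000+0.8500) = 0.5700 m
C+Z_d+Z_r = 0.0800+0.0000+0.0200 = 0.1000 m
sum ≈ 0.0850+0.3613+0.5700+0.1000 ≈ 1.1162 m = S ✓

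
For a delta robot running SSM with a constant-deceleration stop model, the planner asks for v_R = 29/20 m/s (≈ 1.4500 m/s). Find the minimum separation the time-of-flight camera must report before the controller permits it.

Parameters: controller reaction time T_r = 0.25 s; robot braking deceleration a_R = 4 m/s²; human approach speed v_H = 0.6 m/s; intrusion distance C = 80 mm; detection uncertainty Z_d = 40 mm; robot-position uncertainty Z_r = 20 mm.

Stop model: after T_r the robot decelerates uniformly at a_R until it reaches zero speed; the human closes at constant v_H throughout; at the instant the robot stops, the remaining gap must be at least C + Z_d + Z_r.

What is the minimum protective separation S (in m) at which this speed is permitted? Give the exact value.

S_min = 145/128 m = 1.1328 m

T_s = v_R/a_R = (29/20)/4 = 0.3625 s
reaction-phase robot travel = 1.4500·0.2500 = 0.3625 m
robot under decel: 1.4500²/(2·4.0000) = 0.2628 m
person approaches 0.6000·(0.2500+0.3625) = 0.3675 m
margins: 0.0800+0.0400+0.0200 = 0.1400 m
S_min ≈ 0.3625+0.2628+0.3675+0.1400  ⇒  S_min = 145/128 m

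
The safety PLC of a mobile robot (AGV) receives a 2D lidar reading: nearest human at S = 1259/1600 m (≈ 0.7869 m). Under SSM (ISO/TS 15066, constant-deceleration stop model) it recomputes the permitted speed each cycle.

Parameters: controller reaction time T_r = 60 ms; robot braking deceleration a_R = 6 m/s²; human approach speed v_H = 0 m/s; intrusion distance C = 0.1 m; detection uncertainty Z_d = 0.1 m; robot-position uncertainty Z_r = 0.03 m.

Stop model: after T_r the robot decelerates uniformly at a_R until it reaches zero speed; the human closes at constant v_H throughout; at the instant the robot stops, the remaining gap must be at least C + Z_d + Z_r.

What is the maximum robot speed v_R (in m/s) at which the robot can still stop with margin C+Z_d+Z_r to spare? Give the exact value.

at the boundary: (1/12)·v² + (3/50)·v + (-891/1600) = 0
  disc = (3/50)² − 4·(1/12)·(-891/1600) = 7569/40000 ; √disc = 87/200
  v_R = (−(3/50) + 87/200) / (2·(1/12)) = 9/4 m/s
check:
stop time T_s = (9/4)/6 = 0.3750 s
reaction-phase robot travel = 2.2500·0.0600 = 0.1350 m
braking distance = 2.2500²/(2·6.0000) = 0.4219 m
human closes 0.0000·0.4350 = 0.0000 m
residual clearance needed = 0.1000+0.1000+0.0300 = 0.2300 m
sum ≈ 0.1350+0.4219+0.0000+0.2300 ≈ 0.7869 m = S ✓

v_R_max = 9/4 m/s = 2.2500 m/s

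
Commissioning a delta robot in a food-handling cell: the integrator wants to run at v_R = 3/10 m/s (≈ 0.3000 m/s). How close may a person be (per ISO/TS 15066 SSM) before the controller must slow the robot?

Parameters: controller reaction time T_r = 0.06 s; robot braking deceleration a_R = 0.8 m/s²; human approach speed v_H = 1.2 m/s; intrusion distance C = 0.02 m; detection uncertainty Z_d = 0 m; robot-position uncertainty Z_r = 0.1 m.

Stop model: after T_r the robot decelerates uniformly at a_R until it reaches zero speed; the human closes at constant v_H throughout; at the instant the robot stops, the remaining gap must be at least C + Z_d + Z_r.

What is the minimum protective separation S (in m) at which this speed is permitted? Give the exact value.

S_min = 573/800 m = 0.7163 m

braking lasts T_s = (3/10)/(4/5) = 0.3750 s
robot covers v_R·T_r = 0.3000·0.0600 = 0.0180 m before braking
braking distance = 0.3000²/(2·0.8000) = 0.0563 m
person approaches 1.2000·(0.0600+0.3750) = 0.5220 m
C+Z_d+Z_r = 0.0200+0.0000+0.1000 = 0.1200 m
S_min ≈ 0.0180+0.0563+0.5220+0.1200  ⇒  S_min = 573/800 m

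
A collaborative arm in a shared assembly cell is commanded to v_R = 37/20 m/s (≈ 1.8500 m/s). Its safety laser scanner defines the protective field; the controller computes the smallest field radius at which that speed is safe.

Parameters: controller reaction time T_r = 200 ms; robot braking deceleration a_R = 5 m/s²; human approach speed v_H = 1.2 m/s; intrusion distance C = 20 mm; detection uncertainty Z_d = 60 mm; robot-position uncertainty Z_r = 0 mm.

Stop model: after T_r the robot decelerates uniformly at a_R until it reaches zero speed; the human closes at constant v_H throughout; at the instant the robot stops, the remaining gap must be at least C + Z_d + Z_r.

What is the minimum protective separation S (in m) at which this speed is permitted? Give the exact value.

braking lasts T_s = (37/20)/5 = 0.3700 s
reaction-phase robot travel = 1.8500·0.2000 = 0.3700 m
robot covers 1.8500·0.3700 − ½·5.0000·0.3700² = 0.3422 m while stopping
person approaches 1.2000·(0.2000+0.3700) = 0.6840 m
margins: 0.0200+0.0600+0.0000 = 0.0800 m
S_min ≈ 0.3700+0.3422+0.6840+0.0800  ⇒  S_min = 1181/800 m

S_min = 1181/800 m = 1.4763 m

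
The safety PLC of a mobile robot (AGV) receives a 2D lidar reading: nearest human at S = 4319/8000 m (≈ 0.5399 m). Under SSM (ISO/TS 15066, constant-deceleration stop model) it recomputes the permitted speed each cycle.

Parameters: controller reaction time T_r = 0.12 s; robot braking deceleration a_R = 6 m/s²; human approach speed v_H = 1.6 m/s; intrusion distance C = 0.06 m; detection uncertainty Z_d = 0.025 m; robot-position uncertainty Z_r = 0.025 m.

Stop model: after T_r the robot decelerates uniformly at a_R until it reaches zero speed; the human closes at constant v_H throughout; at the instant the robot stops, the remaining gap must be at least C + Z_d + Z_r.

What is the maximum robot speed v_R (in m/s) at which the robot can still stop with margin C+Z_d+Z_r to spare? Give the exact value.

collect terms ⇒ (1/12)·v_R² + (29/75)·v_R + (-1903/8000) = 0
  disc = (29/75)² − 4·(1/12)·(-1903/8000) = 82369/360000 ; √disc = 287/600
  v_R = (−(29/75) + 287/600) / (2·(1/12)) = 11/20 m/s
check:
T_s = v_R/a_R = (11/20)/6 = 0.0917 s
robot in T_r: 0.5500·0.1200 = 0.0660 m
robot covers 0.5500·0.0917 − ½·6.0000·0.0917² = 0.0252 m while stopping
human closes 1.6000·0.2117 = 0.3387 m
residual clearance needed = 0.0600+0.0250+0.0250 = 0.1100 m
sum ≈ 0.0660+0.0252+0.3387+0.1100 ≈ 0.5399 m = S ✓

v_R_max = 11/20 m/s = 0.5500 m/s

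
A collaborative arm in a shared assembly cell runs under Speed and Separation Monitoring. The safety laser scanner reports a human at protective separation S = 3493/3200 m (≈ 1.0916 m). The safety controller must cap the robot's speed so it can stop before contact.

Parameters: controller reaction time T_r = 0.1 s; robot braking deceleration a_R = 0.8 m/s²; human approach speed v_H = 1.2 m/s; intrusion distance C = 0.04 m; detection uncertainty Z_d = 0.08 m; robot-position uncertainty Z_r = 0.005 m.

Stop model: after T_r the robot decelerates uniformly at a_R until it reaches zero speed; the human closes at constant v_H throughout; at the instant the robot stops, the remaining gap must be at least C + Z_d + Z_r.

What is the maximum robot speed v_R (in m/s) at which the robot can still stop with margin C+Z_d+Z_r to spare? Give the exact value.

v_R_max = 9/20 m/s = 0.4500 m/s

collect terms ⇒ (5/8)·v_R² + (8/5)·v_R + (-2709/3200) = 0
  disc = (8/5)² − 4·(5/8)·(-2709/3200) = 29929/6400 ; √disc = 173/80
  v_R = (−(8/5) + 173/80) / (2·(5/8)) = 9/20 m/s
check:
braking lasts T_s = (9/20)/(4/5) = 0.5625 s
reaction-phase robot travel = 0.4500·0.1000 = 0.0450 m
robot covers 0.4500·0.5625 − ½·0.8000·0.5625² = 0.1266 m while stopping
person approaches 1.2000·(0.1000+0.5625) = 0.7950 m
residual clearance needed = 0.0400+0.0800+0.0050 = 0.1250 m
sum ≈ 0.0450+0.1266+0.7950+0.1250 ≈ 1.0916 m = S ✓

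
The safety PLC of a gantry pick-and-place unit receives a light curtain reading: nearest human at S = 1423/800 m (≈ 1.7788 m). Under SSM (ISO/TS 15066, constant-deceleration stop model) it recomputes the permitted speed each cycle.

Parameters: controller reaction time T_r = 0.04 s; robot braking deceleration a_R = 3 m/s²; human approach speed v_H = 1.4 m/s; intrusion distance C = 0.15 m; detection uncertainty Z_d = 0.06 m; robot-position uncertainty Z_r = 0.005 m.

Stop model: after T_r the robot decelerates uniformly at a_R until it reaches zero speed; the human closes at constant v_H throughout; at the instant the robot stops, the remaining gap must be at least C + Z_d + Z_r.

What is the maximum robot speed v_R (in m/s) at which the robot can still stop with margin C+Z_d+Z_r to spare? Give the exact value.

v_R_max = 37/20 m/s = 1.8500 m/s

at the boundary: (1/6)·v² + (38/75)·v + (-6031/4000) = 0
  disc = (38/75)² − 4·(1/6)·(-6031/4000) = 113569/90000 ; √disc = 337/300
  v_R = (−(38/75) + 337/300) / (2·(1/6)) = 37/20 m/s
check:
T_s = v_R/a_R = (37/20)/3 = 0.6167 s
robot covers v_R·T_r = 1.8500·0.0400 = 0.0740 m before braking
braking distance = 1.8500²/(2·3.0000) = 0.5704 m
person approaches 1.4000·(0.0400+0.6167) = 0.9193 m
margins: 0.1500+0.0600+0.0050 = 0.2150 m
sum ≈ 0.0740+0.5704+0.9193+0.2150 ≈ 1.7788 m = S ✓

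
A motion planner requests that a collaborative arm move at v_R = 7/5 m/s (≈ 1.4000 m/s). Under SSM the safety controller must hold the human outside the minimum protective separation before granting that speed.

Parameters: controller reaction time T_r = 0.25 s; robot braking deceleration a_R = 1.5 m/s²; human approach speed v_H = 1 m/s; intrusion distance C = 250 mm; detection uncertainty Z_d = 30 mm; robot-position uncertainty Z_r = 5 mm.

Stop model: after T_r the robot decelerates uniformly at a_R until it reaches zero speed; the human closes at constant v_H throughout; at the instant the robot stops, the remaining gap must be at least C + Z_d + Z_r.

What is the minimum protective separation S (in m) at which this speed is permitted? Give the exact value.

S_min = 1483/600 m = 2.4717 m

braking lasts T_s = (7/5)/(3/2) = 0.9333 s
reaction-phase robot travel = 1.4000·0.2500 = 0.3500 m
braking distance = 1.4000²/(2·1.5000) = 0.6533 m
person approaches 1.0000·(0.2500+0.9333) = 1.1833 m
margins: 0.2500+0.0300+0.0050 = 0.2850 m
S_min ≈ 0.3500+0.6533+1.1833+0.2850  ⇒  S_min = 1483/600 m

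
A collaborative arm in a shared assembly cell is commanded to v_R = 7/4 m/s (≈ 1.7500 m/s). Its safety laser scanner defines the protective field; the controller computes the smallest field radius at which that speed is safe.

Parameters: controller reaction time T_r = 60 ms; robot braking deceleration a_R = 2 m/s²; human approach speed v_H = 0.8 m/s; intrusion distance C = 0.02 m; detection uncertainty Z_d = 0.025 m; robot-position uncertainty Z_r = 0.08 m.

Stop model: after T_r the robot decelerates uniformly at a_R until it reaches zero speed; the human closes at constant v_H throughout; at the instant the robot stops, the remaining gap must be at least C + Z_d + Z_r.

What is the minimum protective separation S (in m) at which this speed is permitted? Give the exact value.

braking lasts T_s = (7/4)/2 = 0.8750 s
robot covers v_R·T_r = 1.7500·0.0600 = 0.1050 m before braking
robot covers 1.7500·0.8750 − ½·2.0000·0.8750² = 0.7656 m while stopping
human closes 0.8000·0.9350 = 0.7480 m
margins: 0.0200+0.0250+0.0800 = 0.1250 m
S_min ≈ 0.1050+0.7656+0.7480+0.1250  ⇒  S_min = 13949/8000 m

S_min = 13949/8000 m = 1.7436 m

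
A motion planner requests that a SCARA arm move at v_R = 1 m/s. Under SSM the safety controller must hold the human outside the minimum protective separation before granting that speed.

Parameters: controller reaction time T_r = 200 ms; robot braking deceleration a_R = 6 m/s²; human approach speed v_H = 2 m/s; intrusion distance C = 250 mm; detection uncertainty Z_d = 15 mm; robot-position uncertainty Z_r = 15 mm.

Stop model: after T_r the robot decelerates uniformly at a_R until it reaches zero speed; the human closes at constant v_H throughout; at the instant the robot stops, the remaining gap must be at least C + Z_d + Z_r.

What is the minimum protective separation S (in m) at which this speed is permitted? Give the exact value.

S_min = 389/300 m = 1.2967 m

stop time T_s = 1/6 = 0.1667 s
robot in T_r: 1.0000·0.2000 = 0.2000 m
robot covers 1.0000·0.1667 − ½·6.0000·0.1667² = 0.0833 m while stopping
person approaches 2.0000·(0.2000+0.1667) = 0.7333 m
residual clearance needed = 0.2500+0.0150+0.0150 = 0.2800 m
S_min ≈ 0.2000+0.0833+0.7333+0.2800  ⇒  S_min = 389/300 m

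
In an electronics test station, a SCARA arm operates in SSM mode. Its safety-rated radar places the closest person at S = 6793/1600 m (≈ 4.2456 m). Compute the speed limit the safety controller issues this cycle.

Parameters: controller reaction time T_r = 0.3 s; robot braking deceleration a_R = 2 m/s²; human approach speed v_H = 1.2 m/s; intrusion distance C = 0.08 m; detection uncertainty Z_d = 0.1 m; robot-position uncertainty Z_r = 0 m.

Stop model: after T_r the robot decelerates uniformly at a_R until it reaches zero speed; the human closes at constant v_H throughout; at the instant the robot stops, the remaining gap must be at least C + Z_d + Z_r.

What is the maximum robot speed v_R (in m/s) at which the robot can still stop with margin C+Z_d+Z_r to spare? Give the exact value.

v_R_max = 49/20 m/s = 2.4500 m/s

at the boundary: (1/4)·v² + (9/10)·v + (-5929/1600) = 0
  disc = (9/10)² − 4·(1/4)·(-5929/1600) = 289/64 ; √disc = 17/8
  v_R = (−(9/10) + 17/8) / (2·(1/4)) = 49/20 m/s
check:
T_s = v_R/a_R = (49/20)/2 = 1.2250 s
robot covers v_R·T_r = 2.4500·0.3000 = 0.7350 m before braking
robot under decel: 2.4500²/(2·2.0000) = 1.5006 m
human closes 1.2000·1.5250 = 1.8300 m
residual clearance needed = 0.0800+0.1000+0.0000 = 0.1800 m
sum ≈ 0.7350+1.5006+1.8300+0.1800 ≈ 4.2456 m = S ✓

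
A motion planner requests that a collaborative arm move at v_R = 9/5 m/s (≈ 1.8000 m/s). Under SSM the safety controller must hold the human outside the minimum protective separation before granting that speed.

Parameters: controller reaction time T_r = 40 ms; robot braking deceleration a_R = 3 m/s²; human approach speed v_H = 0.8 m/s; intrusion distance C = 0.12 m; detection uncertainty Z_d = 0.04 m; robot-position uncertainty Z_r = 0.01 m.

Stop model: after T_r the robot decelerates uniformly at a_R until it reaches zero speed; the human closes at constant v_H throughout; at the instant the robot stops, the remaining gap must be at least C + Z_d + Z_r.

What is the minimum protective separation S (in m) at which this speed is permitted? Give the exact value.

stop time T_s = (9/5)/3 = 0.6000 s
robot in T_r: 1.8000·0.0400 = 0.0720 m
robot covers 1.8000·0.6000 − ½·3.0000·0.6000² = 0.5400 m while stopping
human over T_r+T_s: 0.8000·(0.0400+0.6000) = 0.5120 m
residual clearance needed = 0.1200+0.0400+0.0100 = 0.1700 m
S_min ≈ 0.0720+0.5400+0.5120+0.1700  ⇒  S_min = 647/500 m

S_min = 647/500 m = 1.2940 m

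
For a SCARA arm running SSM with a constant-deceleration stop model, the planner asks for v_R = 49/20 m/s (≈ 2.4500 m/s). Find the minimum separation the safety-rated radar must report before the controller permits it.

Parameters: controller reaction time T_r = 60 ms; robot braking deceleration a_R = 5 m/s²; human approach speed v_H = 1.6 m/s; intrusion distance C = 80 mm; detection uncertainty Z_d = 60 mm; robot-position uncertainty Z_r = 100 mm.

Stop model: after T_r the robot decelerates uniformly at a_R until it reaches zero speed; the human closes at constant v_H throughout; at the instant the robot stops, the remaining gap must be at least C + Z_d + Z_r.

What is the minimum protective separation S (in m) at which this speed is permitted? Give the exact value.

S_min = 7469/4000 m = 1.8673 m

braking lasts T_s = (49/20)/5 = 0.4900 s
reaction-phase robot travel = 2.4500·0.0600 = 0.1470 m
braking distance = 2.4500²/(2·5.0000) = 0.6002 m
human closes 1.6000·0.5500 = 0.8800 m
margins: 0.0800+0.0600+0.1000 = 0.2400 m
S_min ≈ 0.1470+0.6002+0.8800+0.2400  ⇒  S_min = 7469/4000 m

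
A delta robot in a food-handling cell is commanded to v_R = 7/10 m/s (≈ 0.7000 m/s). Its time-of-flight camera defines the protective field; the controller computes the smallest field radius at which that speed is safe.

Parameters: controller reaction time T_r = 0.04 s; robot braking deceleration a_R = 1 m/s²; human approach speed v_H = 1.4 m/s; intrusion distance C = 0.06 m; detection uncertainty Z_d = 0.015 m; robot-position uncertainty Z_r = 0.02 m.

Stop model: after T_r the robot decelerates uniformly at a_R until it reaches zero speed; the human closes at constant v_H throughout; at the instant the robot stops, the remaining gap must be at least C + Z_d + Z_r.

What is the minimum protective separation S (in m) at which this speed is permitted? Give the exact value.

braking lasts T_s = (7/10)/1 = 0.7000 s
robot in T_r: 0.7000·0.0400 = 0.0280 m
robot under decel: 0.7000²/(2·1.0000) = 0.2450 m
person approaches 1.4000·(0.0400+0.7000) = 1.0360 m
C+Z_d+Z_r = 0.0600+0.0150+0.0200 = 0.0950 m
S_min ≈ 0.0280+0.2450+1.0360+0.0950  ⇒  S_min = 351/250 m

S_min = 351/250 m = 1.4040 m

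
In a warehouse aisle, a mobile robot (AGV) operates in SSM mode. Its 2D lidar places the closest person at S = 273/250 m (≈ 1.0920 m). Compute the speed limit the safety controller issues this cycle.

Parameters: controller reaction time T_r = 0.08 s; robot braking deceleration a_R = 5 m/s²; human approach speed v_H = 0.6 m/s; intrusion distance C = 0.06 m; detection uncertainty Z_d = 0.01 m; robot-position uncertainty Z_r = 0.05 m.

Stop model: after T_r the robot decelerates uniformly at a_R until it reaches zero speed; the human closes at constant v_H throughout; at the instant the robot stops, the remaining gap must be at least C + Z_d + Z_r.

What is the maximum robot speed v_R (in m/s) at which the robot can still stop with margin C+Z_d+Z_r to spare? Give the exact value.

v_R_max = 11/5 m/s = 2.2000 m/s

at the boundary: (1/10)·v² + (1/5)·v + (-231/250) = 0
  disc = (1/5)² − 4·(1/10)·(-231/250) = 256/625 ; √disc = 16/25
  v_R = (−(1/5) + 16/25) / (2·(1/10)) = 11/5 m/s
check:
braking lasts T_s = (11/5)/5 = 0.4400 s
robot in T_r: 2.2000·0.0800 = 0.1760 m
braking distance = 2.2000²/(2·5.0000) = 0.4840 m
human over T_r+T_s: 0.6000·(0.0800+0.4400) = 0.3120 m
C+Z_d+Z_r = 0.0600+0.0100+0.0500 = 0.1200 m
sum ≈ 0.1760+0.4840+0.3120+0.1200 ≈ 1.0920 m = S ✓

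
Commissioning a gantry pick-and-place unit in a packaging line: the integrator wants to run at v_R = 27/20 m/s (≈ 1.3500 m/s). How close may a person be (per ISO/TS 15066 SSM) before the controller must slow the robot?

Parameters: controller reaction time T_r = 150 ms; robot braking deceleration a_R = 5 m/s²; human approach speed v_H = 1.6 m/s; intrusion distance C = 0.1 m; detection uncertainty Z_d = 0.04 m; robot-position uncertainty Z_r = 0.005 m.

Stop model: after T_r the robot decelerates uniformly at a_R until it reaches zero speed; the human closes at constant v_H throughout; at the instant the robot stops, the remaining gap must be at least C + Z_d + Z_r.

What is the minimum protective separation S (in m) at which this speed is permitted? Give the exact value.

T_s = v_R/a_R = (27/20)/5 = 0.2700 s
reaction-phase robot travel = 1.3500·0.1500 = 0.2025 m
braking distance = 1.3500²/(2·5.0000) = 0.1822 m
human closes 1.6000·0.4200 = 0.6720 m
margins: 0.1000+0.0400+0.0050 = 0.1450 m
S_min ≈ 0.2025+0.1822+0.6720+0.1450  ⇒  S_min = 4807/4000 m

S_min = 4807/4000 m = 1.2018 m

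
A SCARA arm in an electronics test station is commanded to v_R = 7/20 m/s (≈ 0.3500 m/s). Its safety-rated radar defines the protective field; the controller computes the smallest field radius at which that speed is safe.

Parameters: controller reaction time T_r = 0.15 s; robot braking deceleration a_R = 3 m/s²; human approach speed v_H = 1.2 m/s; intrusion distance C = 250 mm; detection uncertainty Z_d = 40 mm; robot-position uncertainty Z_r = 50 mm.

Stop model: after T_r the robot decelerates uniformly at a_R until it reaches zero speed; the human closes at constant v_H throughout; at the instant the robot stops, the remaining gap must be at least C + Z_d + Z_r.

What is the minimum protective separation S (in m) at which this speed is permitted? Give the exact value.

stop time T_s = (7/20)/3 = 0.1167 s
robot in T_r: 0.3500·0.1500 = 0.0525 m
robot covers 0.3500·0.1167 − ½·3.0000·0.1167² = 0.0204 m while stopping
person approaches 1.2000·(0.1500+0.1167) = 0.3200 m
residual clearance needed = 0.2500+0.0400+0.0500 = 0.3400 m
S_min ≈ 0.0525+0.0204+0.3200+0.3400  ⇒  S_min = 1759/2400 m

S_min = 1759/2400 m = 0.7329 m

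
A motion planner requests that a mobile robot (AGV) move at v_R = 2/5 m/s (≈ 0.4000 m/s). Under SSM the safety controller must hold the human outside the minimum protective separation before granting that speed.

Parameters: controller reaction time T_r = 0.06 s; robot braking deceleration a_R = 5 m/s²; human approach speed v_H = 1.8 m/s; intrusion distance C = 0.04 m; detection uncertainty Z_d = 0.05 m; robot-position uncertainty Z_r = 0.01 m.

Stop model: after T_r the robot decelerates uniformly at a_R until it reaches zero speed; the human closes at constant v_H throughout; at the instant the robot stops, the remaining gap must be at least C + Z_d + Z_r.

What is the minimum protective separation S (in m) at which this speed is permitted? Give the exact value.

S_min = 49/125 m = 0.3920 m

T_s = v_R/a_R = (2/5)/5 = 0.0800 s
robot in T_r: 0.4000·0.0600 = 0.0240 m
robot covers 0.4000·0.0800 − ½·5.0000·0.0800² = 0.0160 m while stopping
person approaches 1.8000·(0.0600+0.0800) = 0.2520 m
C+Z_d+Z_r = 0.0400+0.0500+0.0100 = 0.1000 m
S_min ≈ 0.0240+0.0160+0.2520+0.1000  ⇒  S_min = 49/125 m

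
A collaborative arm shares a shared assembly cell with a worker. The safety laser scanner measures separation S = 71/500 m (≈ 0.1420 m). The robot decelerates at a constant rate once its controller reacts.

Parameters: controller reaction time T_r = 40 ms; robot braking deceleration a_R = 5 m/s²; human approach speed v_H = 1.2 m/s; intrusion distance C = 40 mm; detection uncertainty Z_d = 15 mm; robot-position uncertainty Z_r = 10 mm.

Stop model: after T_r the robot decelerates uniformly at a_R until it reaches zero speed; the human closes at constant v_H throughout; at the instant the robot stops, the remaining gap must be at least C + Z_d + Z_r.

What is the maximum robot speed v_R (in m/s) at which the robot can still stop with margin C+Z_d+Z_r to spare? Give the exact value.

quadratic (1/10)·v² + (7/25)·v + (-29/1000) = 0
  disc = (7/25)² − 4·(1/10)·(-29/1000) = 9/100 ; √disc = 3/10
  v_R = (−(7/25) + 3/10) / (2·(1/10)) = 1/10 m/s
check:
braking lasts T_s = (1/10)/5 = 0.0200 s
robot covers v_R·T_r = 0.1000·0.0400 = 0.0040 m before braking
robot covers 0.1000·0.0200 − ½·5.0000·0.0200² = 0.0010 m while stopping
human over T_r+T_s: 1.2000·(0.0400+0.0200) = 0.0720 m
C+Z_d+Z_r = 0.0400+0.0150+0.0100 = 0.0650 m
sum ≈ 0.0040+0.0010+0.0720+0.0650 ≈ 0.1420 m = S ✓

v_R_max = 1/10 m/s = 0.1000 m/s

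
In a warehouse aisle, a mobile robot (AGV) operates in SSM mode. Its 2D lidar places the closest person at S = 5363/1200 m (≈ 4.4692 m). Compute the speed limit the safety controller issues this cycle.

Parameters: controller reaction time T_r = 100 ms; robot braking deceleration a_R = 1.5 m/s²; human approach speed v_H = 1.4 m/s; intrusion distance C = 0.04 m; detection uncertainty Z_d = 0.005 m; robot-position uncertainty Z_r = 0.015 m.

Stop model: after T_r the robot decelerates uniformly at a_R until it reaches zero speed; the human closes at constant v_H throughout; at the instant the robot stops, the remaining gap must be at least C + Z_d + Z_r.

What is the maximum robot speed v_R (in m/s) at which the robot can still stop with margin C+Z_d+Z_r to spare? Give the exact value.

v_R_max = 47/20 m/s = 2.3500 m/s

collect terms ⇒ (1/3)·v_R² + (31/30)·v_R + (-5123/1200) = 0
  disc = (31/30)² − 4·(1/3)·(-5123/1200) = 169/25 ; √disc = 13/5
  v_R = (−(31/30) + 13/5) / (2·(1/3)) = 47/20 m/s
check:
T_s = v_R/a_R = (47/20)/(3/2) = 1.5667 s
robot covers v_R·T_r = 2.3500·0.1000 = 0.2350 m before braking
robot covers 2.3500·1.5667 − ½·1.5000·1.5667² = 1.8408 m while stopping
person approaches 1.4000·(0.1000+1.5667) = 2.3333 m
C+Z_d+Z_r = 0.0400+0.0050+0.0150 = 0.0600 m
sum ≈ 0.2350+1.8408+2.3333+0.0600 ≈ 4.4692 m = S ✓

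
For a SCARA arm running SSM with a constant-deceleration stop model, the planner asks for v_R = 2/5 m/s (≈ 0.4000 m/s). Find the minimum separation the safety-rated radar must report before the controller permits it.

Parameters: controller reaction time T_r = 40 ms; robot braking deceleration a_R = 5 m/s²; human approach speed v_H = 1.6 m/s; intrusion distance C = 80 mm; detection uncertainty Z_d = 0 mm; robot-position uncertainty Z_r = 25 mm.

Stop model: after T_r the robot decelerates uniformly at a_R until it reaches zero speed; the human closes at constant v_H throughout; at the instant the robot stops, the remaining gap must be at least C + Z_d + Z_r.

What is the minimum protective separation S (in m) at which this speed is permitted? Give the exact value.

S_min = 329/1000 m = 0.3290 m

T_s = v_R/a_R = (2/5)/5 = 0.0800 s
reaction-phase robot travel = 0.4000·0.0400 = 0.0160 m
robot under decel: 0.4000²/(2·5.0000) = 0.0160 m
human closes 1.6000·0.1200 = 0.1920 m
C+Z_d+Z_r = 0.0800+0.0000+0.0250 = 0.1050 m
S_min ≈ 0.0160+0.0160+0.1920+0.1050  ⇒  S_min = 329/1000 m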